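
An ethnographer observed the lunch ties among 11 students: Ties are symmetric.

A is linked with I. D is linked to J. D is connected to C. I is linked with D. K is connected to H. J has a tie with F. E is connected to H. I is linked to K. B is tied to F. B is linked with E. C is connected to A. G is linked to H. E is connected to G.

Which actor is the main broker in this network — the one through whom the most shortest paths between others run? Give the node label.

I

Unnormalized betweenness of each node: A:7/3, B:41/6, C:11/6, D:77/6, E:47/6, F:15/2, G:0, H:23/2, I:46/3, J:17/2, K:25/2.
I has the largest value, 46/3, making it the main broker — the node through which the most shortest paths run.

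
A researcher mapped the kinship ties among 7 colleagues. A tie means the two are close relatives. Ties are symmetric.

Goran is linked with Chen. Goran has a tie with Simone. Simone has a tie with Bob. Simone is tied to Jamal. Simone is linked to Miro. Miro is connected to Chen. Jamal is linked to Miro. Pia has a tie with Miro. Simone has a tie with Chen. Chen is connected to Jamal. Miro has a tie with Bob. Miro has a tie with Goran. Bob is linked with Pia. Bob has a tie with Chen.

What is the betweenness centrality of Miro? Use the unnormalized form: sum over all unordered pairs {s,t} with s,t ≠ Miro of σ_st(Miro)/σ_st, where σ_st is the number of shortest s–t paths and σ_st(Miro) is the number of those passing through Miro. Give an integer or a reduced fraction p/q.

4

Pairs whose geodesics pass through Miro — Chen–Pia: 1/2; Bob–Jamal: 1/3; Bob–Goran: 1/3; Jamal–Pia: 1; Jamal–Goran: 1/3; Pia–Goran: 1; Pia–Simone: 1/2.
All other pairs contribute 0.
Summing the contributions gives betweenness(Miro) = 4.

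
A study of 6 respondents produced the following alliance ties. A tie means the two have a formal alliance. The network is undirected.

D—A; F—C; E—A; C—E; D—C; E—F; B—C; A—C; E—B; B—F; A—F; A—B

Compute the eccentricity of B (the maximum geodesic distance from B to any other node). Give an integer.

Distances from B: A:1, C:1, D:2, E:1, F:1.
The largest is 2 (to D), so the eccentricity of B is 2.

2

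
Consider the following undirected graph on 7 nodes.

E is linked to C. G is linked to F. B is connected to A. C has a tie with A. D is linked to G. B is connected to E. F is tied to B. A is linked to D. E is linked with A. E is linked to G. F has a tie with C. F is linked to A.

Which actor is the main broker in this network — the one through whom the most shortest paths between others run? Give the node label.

Unnormalized betweenness of each node: A:43/12, B:1/4, C:1/4, D:1/3, E:5/3, F:5/3, G:5/4.
A has the largest value, 43/12, making it the main broker — the node through which the most shortest paths run.

A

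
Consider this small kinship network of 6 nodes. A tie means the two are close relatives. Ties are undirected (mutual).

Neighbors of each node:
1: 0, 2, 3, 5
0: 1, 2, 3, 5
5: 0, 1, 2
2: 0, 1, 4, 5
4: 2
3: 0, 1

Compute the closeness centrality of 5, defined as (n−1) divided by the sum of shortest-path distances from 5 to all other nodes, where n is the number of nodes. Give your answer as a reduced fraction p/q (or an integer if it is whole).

5/7

Distances from 5: 0:1, 1:1, 2:1, 3:2, 4:2. Sum = 7.
n = 6, so closeness = 5/7.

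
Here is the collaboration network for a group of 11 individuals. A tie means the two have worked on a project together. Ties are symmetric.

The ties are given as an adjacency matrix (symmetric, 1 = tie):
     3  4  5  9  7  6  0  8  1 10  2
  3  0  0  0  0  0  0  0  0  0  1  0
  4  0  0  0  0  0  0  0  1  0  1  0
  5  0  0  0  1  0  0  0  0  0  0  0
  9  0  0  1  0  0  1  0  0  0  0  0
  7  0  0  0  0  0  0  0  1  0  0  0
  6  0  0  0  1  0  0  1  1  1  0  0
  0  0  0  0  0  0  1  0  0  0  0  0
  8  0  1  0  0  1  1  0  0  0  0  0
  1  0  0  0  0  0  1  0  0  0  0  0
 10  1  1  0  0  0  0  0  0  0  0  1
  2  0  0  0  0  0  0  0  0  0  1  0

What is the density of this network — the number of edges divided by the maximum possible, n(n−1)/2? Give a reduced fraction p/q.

2/11

There are 10 edges and 11 nodes, so the maximum possible is C(11,2) = 55.
Density = 10/55 = 2/11.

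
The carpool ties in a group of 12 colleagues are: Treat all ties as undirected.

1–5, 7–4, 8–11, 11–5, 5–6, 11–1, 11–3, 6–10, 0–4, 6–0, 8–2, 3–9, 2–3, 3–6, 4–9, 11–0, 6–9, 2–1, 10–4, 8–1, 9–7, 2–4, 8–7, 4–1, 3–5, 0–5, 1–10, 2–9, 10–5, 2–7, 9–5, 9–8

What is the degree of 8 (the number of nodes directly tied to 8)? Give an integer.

8 is directly tied to 1, 2, 7, 9, and 11. That is 5 neighbors, so the degree of 8 is 5.

5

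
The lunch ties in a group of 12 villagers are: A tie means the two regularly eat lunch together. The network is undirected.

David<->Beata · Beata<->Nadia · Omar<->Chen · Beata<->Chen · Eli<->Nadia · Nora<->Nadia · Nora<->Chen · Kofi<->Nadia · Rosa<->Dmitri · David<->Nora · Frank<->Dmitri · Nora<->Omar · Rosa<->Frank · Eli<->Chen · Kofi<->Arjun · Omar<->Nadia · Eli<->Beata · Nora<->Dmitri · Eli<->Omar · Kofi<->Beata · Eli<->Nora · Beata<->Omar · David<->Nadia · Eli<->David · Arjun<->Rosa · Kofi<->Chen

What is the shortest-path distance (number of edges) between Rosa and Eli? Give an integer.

3

One shortest route is Rosa – Dmitri – Nora – Eli, which uses 3 edges, and at distance 2 from Rosa we only reach {Kofi, Nora}, which does not include Eli. So d(Rosa,Eli) = 3.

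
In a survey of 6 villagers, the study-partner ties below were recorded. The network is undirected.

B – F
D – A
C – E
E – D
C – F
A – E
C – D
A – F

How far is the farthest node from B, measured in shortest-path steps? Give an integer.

3

Distances from B: A:2, C:2, D:3, E:3, F:1.
The largest is 3 (to D and E), so the eccentricity of B is 3.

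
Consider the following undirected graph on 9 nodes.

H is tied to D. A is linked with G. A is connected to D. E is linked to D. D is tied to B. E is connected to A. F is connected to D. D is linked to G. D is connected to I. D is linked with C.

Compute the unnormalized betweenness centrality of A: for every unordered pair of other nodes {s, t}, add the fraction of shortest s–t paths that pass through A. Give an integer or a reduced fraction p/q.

Pairs whose geodesics pass through A — G–E: 1/2.
All other pairs contribute 0.
Summing the contributions gives betweenness(A) = 1/2.

1/2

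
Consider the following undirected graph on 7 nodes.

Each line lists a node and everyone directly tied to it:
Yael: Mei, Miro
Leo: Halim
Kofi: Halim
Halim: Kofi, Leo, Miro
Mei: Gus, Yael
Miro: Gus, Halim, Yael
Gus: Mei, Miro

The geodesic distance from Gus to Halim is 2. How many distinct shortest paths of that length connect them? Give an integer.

The shortest distance is 2, and the only length-2 path is Gus–Miro–Halim. So there is exactly 1 shortest path.

1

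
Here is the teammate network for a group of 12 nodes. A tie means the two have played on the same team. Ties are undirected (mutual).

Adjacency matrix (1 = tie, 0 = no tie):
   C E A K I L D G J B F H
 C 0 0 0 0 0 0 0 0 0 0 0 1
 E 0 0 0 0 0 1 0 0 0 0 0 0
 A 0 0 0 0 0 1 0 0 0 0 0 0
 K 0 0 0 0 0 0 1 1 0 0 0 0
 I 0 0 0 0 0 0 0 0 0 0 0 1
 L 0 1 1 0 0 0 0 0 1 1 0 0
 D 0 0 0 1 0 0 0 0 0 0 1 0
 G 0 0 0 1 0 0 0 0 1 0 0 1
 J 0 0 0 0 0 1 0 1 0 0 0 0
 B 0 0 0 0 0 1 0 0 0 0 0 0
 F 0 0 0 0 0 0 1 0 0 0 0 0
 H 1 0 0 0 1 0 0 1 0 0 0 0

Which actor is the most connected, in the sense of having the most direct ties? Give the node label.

L

Degrees — A:1, B:1, C:1, D:2, E:1, F:1, G:3, H:3, I:1, J:2, K:2, L:4.
The maximum is 4, attained only by L.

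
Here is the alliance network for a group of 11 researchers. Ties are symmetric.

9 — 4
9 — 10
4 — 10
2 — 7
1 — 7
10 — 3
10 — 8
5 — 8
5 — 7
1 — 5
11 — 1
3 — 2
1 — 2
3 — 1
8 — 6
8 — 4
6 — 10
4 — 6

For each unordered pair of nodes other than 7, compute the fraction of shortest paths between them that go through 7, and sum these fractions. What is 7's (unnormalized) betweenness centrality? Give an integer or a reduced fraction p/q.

5/6

Pairs whose geodesics pass through 7 — 8–2: 1/3; 2–5: 1/2.
All other pairs contribute 0.
Summing the contributions gives betweenness(7) = 5/6.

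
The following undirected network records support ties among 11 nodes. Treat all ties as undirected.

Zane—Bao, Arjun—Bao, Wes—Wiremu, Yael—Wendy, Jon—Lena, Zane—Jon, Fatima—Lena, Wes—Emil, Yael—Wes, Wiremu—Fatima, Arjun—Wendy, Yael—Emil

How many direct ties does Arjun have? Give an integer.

Arjun is directly tied to Bao and Wendy. That is 2 neighbors, so the degree of Arjun is 2.

2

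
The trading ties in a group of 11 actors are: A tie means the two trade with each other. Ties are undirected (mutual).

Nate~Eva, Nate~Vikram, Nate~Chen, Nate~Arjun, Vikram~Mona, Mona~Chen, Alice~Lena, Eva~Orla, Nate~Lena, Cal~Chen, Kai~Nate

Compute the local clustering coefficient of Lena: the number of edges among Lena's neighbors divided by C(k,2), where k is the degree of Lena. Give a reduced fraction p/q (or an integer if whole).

0

Lena's neighbors: Alice and Nate (k = 2).
Possible neighbor pairs: C(2,2) = 1. Edges among them: none → e = 0.
Clustering(Lena) = 0/1.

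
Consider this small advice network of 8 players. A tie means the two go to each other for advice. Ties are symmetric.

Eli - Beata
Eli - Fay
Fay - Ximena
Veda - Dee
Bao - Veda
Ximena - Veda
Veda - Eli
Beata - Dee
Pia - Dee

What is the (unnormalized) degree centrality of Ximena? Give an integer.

Ximena is directly tied to Fay and Veda. That is 2 neighbors, so the degree of Ximena is 2.

2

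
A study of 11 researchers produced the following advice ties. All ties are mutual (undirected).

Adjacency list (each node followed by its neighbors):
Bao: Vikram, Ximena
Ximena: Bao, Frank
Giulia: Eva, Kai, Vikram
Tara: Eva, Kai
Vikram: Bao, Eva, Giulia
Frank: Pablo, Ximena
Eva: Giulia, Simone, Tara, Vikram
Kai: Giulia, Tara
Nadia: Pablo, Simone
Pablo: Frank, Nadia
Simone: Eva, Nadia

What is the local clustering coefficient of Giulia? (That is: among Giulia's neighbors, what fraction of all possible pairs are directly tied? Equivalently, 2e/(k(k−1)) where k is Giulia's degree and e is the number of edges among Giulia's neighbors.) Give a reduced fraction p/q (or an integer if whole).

Giulia's neighbors: Eva, Kai, and Vikram (k = 3).
Possible neighbor pairs: C(3,2) = 3. Edges among them: Eva–Vikram → e = 1.
Clustering(Giulia) = 1/3.

1/3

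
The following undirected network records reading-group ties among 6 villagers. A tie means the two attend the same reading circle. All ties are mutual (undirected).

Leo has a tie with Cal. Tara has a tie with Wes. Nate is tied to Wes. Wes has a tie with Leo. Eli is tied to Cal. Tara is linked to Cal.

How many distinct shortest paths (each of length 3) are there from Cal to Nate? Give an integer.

2

The shortest distance is 3. The length-3 paths are: Cal–Leo–Wes–Nate; Cal–Tara–Wes–Nate.
That gives 2 distinct shortest paths.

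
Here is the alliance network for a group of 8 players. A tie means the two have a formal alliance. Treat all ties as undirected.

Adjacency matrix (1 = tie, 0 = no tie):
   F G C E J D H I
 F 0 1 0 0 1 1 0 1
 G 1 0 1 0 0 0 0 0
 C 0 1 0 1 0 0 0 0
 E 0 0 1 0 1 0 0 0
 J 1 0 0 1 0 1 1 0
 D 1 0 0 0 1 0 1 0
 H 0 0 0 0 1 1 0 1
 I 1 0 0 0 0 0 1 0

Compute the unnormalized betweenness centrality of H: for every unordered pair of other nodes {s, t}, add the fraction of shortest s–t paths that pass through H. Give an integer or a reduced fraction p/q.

3/2

Pairs whose geodesics pass through H — E–I: 1/2; J–I: 1/2; D–I: 1/2.
All other pairs contribute 0.
Summing the contributions gives betweenness(H) = 3/2.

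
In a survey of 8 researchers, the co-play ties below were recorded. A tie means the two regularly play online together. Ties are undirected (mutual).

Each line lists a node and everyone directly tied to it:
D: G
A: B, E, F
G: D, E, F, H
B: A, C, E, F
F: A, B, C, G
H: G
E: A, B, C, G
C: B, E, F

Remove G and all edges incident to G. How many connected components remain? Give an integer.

3

Without G, the remaining ties split the others into: {D}; {H}; {A, B, C, E, F}.
That's 3 separate components.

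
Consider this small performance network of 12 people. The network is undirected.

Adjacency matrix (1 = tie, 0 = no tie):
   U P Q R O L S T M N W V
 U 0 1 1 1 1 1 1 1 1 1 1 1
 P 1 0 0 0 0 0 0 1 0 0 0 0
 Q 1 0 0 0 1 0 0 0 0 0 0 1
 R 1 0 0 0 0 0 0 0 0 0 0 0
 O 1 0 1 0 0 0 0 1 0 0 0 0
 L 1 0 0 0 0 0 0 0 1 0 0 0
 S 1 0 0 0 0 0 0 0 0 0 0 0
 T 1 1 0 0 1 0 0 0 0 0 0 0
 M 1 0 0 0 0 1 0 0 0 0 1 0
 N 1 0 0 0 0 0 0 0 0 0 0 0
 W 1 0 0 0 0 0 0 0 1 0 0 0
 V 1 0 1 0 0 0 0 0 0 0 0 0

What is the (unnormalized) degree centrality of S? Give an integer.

1

S is directly tied to U. That is 1 neighbor, so the degree of S is 1.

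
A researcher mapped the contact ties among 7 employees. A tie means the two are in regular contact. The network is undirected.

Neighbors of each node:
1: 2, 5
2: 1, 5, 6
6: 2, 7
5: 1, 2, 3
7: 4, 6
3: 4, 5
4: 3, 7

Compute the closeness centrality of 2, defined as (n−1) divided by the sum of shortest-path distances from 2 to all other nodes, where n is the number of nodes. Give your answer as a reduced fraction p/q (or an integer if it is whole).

3/5

Distances from 2: 1:1, 3:2, 4:3, 5:1, 6:1, 7:2. Sum = 10.
n = 7, so closeness = 6/10 = 3/5.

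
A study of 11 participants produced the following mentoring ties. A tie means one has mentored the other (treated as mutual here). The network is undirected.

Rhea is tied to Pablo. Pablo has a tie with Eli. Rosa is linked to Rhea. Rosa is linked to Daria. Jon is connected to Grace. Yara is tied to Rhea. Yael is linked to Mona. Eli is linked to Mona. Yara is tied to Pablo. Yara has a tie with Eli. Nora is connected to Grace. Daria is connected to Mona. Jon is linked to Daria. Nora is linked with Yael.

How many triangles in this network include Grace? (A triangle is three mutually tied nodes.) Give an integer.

0

Grace's neighbors are Jon and Nora, but none of them are tied to each other, so no triangle contains Grace.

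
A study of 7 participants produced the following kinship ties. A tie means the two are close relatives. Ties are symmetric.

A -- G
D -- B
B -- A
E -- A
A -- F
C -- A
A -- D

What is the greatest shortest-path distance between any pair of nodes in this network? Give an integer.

2

Eccentricity of each node (its greatest distance to any other): A:1, B:2, C:2, D:2, E:2, F:2, G:2.
The maximum eccentricity is 2, realized for instance by the pair E–C via E – A – C. So the diameter is 2.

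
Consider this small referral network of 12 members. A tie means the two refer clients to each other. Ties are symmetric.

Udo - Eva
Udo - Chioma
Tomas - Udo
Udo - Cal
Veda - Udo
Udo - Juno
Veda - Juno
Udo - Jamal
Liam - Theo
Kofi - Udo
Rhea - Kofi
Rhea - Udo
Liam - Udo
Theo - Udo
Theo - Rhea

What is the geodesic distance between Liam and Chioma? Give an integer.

2

One shortest route is Liam – Udo – Chioma, which uses 2 edges, and Liam and Chioma are not directly tied, so nothing shorter exists. So d(Liam,Chioma) = 2.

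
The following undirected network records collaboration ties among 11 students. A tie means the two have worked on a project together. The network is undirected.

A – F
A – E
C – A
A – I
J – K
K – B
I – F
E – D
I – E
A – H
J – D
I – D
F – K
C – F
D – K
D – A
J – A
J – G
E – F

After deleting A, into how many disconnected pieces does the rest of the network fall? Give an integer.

2

Without A, the remaining ties split the others into: {B, C, D, E, F, G, I, J, K}; {H}.
That's 2 separate components.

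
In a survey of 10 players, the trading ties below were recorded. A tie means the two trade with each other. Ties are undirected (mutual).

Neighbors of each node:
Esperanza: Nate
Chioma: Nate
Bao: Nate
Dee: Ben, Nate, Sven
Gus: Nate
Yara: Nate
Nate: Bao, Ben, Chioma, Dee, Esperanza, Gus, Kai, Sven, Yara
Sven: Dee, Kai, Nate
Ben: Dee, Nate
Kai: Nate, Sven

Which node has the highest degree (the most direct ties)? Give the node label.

Nate

Degrees — Bao:1, Ben:2, Chioma:1, Dee:3, Esperanza:1, Gus:1, Kai:2, Nate:9, Sven:3, Yara:1.
The maximum is 9, attained only by Nate.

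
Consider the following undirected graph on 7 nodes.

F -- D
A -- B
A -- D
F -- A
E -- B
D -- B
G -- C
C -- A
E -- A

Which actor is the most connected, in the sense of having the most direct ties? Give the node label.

Degrees — A:5, B:3, C:2, D:3, E:2, F:2, G:1.
The maximum is 5, attained only by A.

A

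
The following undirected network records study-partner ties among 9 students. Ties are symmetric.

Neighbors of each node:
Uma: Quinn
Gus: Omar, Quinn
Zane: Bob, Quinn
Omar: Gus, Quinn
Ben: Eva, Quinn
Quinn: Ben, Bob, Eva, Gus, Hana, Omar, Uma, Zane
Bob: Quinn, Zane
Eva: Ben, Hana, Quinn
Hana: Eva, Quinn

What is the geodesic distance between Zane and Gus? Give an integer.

One shortest route is Zane – Quinn – Gus, which uses 2 edges, and Zane and Gus are not directly tied, so nothing shorter exists. So d(Zane,Gus) = 2.

2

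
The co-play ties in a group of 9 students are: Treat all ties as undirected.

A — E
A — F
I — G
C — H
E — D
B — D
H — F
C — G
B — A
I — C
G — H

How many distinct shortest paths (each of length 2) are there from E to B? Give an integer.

The shortest distance is 2. The length-2 paths are: E–A–B; E–D–B.
That gives 2 distinct shortest paths.

2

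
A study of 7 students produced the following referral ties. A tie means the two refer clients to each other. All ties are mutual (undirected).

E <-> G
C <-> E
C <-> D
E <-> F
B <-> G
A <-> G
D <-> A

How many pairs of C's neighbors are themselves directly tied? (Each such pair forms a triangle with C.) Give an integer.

0

C's neighbors are D and E, but none of them are tied to each other, so no triangle contains C.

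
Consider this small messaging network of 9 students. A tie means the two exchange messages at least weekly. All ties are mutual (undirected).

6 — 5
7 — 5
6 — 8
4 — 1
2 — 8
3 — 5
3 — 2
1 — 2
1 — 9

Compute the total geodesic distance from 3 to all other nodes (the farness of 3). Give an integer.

Distances from 3: 1:2, 2:1, 4:3, 5:1, 6:2, 7:2, 8:2, 9:3.
Sum = 2 + 1 + 3 + 1 + 2 + 2 + 2 + 3 = 16.

16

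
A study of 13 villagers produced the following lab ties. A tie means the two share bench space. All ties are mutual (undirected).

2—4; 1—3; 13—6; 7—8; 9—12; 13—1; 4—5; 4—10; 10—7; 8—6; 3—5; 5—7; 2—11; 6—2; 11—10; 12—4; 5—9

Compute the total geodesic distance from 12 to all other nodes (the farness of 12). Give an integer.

Distances from 12: 1:4, 2:2, 3:3, 4:1, 5:2, 6:3, 7:3, 8:4, 9:1, 10:2, 11:3, 13:4.
Sum = 4 + 2 + 3 + 1 + 2 + 3 + 3 + 4 + 1 + 2 + 3 + 4 = 32.

32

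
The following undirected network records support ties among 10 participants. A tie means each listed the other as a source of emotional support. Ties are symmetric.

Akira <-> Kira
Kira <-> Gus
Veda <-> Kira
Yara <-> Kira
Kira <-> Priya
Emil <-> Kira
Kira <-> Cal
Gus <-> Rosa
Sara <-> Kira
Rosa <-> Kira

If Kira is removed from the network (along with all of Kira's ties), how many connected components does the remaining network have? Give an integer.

8

Without Kira, the remaining ties split the others into: {Veda}; {Cal}; {Sara}; {Emil}; {Gus, Rosa}; {Yara}; {Priya}; {Akira}.
That's 8 separate components.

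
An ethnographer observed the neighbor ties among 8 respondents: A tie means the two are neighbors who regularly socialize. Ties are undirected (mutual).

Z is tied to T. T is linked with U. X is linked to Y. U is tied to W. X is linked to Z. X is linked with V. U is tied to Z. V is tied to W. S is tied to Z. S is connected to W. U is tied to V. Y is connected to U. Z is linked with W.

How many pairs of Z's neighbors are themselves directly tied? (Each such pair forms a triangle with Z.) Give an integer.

Z's neighbors: S, T, U, W, and X.
Neighbor pairs that are themselves tied: Z–S–W; Z–T–U; Z–U–W. Each forms one triangle with Z, for 3 in total.

3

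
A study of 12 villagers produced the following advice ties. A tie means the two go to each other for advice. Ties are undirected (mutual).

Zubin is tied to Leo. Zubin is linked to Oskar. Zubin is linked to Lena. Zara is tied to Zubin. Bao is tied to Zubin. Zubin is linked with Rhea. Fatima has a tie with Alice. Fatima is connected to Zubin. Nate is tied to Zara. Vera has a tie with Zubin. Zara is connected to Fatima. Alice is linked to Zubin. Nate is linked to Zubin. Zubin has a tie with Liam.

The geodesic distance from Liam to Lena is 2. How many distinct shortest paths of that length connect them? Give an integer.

1

The shortest distance is 2, and the only length-2 path is Liam–Zubin–Lena. So there is exactly 1 shortest path.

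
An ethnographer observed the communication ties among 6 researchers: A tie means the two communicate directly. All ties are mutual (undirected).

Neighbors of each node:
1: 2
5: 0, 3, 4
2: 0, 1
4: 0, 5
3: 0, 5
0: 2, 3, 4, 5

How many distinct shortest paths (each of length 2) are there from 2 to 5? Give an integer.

The shortest distance is 2, and the only length-2 path is 2–0–5. So there is exactly 1 shortest path.

1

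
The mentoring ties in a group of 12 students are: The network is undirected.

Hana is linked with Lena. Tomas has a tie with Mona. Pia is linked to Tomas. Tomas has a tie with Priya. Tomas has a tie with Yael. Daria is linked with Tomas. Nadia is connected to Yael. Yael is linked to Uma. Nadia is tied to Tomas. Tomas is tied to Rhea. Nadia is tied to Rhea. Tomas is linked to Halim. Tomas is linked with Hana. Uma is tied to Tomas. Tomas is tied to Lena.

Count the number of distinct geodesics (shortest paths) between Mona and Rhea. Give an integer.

The shortest distance is 2, and the only length-2 path is Mona–Tomas–Rhea. So there is exactly 1 shortest path.

1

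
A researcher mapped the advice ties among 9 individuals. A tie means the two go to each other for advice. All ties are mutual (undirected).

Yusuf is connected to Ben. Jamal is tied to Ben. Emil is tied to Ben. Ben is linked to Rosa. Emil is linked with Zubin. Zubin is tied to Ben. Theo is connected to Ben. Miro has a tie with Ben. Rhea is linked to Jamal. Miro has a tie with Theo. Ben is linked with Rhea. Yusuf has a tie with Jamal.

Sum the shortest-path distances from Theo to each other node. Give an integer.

Distances from Theo: Ben:1, Emil:2, Jamal:2, Miro:1, Rhea:2, Rosa:2, Yusuf:2, Zubin:2.
Sum = 1 + 2 + 2 + 1 + 2 + 2 + 2 + 2 = 14.

14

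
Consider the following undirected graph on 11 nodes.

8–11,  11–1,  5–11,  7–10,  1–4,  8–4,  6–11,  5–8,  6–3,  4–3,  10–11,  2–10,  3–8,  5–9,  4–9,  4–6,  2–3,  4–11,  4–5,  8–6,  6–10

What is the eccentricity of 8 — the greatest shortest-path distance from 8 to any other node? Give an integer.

3

Distances from 8: 1:2, 2:2, 3:1, 4:1, 5:1, 6:1, 7:3, 9:2, 10:2, 11:1.
The largest is 3 (to 7), so the eccentricity of 8 is 3.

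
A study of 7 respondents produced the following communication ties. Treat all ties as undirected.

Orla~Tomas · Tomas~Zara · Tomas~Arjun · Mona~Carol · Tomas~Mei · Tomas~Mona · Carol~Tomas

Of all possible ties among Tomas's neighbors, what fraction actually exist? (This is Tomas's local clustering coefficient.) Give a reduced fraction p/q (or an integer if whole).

1/15

Tomas's neighbors: Arjun, Carol, Mei, Mona, Orla, and Zara (k = 6).
Possible neighbor pairs: C(6,2) = 15. Edges among them: Carol–Mona → e = 1.
Clustering(Tomas) = 1/15.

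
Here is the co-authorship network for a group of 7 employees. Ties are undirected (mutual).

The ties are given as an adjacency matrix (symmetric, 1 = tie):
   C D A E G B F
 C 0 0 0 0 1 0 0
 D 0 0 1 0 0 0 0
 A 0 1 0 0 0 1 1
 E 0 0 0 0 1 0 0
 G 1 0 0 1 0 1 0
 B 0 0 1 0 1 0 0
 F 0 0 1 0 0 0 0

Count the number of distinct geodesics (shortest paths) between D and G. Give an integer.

The shortest distance is 3, and the only length-3 path is D–A–B–G. So there is exactly 1 shortest path.

1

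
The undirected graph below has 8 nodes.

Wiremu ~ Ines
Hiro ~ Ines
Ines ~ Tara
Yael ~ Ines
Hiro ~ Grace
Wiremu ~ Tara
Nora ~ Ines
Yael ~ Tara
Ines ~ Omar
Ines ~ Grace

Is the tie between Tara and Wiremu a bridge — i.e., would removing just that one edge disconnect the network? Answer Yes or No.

No

Even without that edge, Tara still reaches Wiremu via Tara – Ines – Wiremu, so the network stays connected. Not a bridge.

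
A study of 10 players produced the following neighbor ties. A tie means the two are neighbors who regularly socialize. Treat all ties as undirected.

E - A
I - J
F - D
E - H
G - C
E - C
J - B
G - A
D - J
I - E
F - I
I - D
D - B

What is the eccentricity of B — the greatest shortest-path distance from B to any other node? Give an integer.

5

Distances from B: A:4, C:4, D:1, E:3, F:2, G:5, H:4, I:2, J:1.
The largest is 5 (to G), so the eccentricity of B is 5.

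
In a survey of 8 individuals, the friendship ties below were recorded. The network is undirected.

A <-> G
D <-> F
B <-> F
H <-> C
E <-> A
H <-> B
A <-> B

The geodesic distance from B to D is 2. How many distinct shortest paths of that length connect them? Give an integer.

1

The shortest distance is 2, and the only length-2 path is B–F–D. So there is exactly 1 shortest path.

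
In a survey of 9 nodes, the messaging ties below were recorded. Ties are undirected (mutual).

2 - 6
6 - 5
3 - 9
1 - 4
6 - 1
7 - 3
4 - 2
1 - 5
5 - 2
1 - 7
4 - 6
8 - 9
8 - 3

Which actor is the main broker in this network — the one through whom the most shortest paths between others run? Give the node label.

Unnormalized betweenness of each node: 1:49/3, 2:1/3, 3:12, 4:5/3, 5:5/3, 6:2, 7:15, 8:0, 9:0.
1 has the largest value, 49/3, making it the main broker — the node through which the most shortest paths run.

1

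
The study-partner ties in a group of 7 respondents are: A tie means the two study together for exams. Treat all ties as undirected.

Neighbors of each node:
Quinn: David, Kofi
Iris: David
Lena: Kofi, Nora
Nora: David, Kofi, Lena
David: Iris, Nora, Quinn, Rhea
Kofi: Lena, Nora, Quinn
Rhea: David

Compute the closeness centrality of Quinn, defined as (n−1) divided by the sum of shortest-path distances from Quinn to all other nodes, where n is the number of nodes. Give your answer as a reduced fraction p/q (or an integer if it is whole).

3/5

Distances from Quinn: David:1, Iris:2, Kofi:1, Lena:2, Nora:2, Rhea:2. Sum = 10.
n = 7, so closeness = 6/10 = 3/5.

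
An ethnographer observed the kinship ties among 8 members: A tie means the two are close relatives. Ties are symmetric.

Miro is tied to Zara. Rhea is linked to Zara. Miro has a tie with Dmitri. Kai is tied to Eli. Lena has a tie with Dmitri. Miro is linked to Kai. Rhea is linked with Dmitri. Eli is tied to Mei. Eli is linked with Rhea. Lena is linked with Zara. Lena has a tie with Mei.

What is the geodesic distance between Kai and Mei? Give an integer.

2

One shortest route is Kai – Eli – Mei, which uses 2 edges, and Kai and Mei are not directly tied, so nothing shorter exists. So d(Kai,Mei) = 2.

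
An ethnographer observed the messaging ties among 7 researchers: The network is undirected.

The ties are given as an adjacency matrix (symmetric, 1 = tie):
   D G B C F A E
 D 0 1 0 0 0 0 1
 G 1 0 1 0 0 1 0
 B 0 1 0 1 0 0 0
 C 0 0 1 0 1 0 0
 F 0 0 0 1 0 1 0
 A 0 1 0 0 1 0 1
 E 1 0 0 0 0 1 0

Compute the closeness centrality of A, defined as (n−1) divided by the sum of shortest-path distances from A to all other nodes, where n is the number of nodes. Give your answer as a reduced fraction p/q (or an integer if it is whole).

Distances from A: B:2, C:2, D:2, E:1, F:1, G:1. Sum = 9.
n = 7, so closeness = 6/9 = 2/3.

2/3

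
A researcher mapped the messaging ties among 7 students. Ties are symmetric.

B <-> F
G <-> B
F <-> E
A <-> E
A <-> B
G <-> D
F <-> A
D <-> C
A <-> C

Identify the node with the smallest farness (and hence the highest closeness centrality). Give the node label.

Farness (sum of distances to all others) for each node — A:8, B:9, C:10, D:12, E:12, F:10, G:11.
The smallest farness is 8, for A, so A has the highest closeness.

A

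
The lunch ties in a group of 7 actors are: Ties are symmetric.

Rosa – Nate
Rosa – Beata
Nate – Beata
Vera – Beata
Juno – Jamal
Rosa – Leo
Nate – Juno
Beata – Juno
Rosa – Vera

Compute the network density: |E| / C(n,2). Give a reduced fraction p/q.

3/7

There are 9 edges and 7 nodes, so the maximum possible is C(7,2) = 21.
Density = 9/21 = 3/7.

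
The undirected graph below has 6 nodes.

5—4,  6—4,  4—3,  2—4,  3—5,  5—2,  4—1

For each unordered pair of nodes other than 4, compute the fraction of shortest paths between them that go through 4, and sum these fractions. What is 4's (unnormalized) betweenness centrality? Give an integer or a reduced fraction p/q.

15/2

Pairs whose geodesics pass through 4 — 3–2: 1/2; 3–1: 1; 3–6: 1; 2–1: 1; 2–6: 1; 1–6: 1; 1–5: 1; 6–5: 1.
All other pairs contribute 0.
Summing the contributions gives betweenness(4) = 15/2.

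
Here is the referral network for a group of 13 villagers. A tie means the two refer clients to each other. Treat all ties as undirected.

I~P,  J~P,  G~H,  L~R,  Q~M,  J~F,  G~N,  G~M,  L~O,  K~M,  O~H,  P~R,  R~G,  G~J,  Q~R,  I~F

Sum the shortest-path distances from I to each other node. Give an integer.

Distances from I: F:1, G:3, H:4, J:2, K:5, L:3, M:4, N:4, O:4, P:1, Q:3, R:2.
Sum = 1 + 3 + 4 + 2 + 5 + 3 + 4 + 4 + 4 + 1 + 3 + 2 = 36.

36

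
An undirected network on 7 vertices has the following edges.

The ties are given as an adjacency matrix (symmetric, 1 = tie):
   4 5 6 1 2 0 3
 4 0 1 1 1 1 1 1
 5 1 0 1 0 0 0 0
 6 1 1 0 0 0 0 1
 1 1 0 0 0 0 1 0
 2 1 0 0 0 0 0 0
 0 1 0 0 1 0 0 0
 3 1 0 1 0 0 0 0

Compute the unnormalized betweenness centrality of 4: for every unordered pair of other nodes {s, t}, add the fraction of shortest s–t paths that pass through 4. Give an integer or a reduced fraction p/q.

23/2

Pairs whose geodesics pass through 4 — 5–1: 1; 5–2: 1; 5–0: 1; 5–3: 1/2; 6–1: 1; 6–2: 1; 6–0: 1; 1–2: 1; 1–3: 1; 2–0: 1; 2–3: 1; 0–3: 1.
All other pairs contribute 0.
Summing the contributions gives betweenness(4) = 23/2.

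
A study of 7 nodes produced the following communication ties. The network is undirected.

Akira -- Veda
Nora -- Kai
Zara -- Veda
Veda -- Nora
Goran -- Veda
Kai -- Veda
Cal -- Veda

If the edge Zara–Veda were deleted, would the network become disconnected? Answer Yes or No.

Without the Zara–Veda edge there is no alternate route between Zara and Veda, so the network disconnects. It is a bridge.

Yes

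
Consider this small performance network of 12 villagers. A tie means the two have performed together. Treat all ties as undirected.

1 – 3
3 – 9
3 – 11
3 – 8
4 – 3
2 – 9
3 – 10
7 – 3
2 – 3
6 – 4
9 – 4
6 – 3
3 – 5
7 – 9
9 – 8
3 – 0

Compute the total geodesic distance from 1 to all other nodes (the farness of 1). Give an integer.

21

Distances from 1: 0:2, 2:2, 3:1, 4:2, 5:2, 6:2, 7:2, 8:2, 9:2, 10:2, 11:2.
Sum = 2 + 2 + 1 + 2 + 2 + 2 + 2 + 2 + 2 + 2 + 2 = 21.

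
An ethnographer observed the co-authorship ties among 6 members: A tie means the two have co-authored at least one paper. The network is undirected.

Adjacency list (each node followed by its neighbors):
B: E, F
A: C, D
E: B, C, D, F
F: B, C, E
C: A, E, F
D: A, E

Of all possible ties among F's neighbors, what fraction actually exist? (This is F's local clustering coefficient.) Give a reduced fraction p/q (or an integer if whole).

F's neighbors: B, C, and E (k = 3).
Possible neighbor pairs: C(3,2) = 3. Edges among them: B–E, C–E → e = 2.
Clustering(F) = 2/3.

2/3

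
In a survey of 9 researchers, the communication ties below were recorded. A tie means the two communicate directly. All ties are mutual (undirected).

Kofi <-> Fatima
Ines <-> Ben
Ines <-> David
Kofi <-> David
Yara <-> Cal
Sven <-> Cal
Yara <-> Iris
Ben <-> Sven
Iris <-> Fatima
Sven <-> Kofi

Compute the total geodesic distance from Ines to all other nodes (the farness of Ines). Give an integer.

Distances from Ines: Ben:1, Cal:3, David:1, Fatima:3, Iris:4, Kofi:2, Sven:2, Yara:4.
Sum = 1 + 3 + 1 + 3 + 4 + 2 + 2 + 4 = 20.

20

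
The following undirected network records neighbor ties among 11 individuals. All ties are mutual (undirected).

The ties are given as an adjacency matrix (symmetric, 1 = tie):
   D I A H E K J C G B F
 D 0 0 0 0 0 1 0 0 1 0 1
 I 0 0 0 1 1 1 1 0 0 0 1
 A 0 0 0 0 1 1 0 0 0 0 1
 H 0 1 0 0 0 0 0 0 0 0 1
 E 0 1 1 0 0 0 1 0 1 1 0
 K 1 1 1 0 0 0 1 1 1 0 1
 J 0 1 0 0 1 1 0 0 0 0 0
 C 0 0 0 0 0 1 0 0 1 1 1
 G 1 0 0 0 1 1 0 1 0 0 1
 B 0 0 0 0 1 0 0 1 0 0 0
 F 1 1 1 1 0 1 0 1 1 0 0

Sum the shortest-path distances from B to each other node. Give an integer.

Distances from B: A:2, C:1, D:3, E:1, F:2, G:2, H:3, I:2, J:2, K:2.
Sum = 2 + 1 + 3 + 1 + 2 + 2 + 3 + 2 + 2 + 2 = 20.

20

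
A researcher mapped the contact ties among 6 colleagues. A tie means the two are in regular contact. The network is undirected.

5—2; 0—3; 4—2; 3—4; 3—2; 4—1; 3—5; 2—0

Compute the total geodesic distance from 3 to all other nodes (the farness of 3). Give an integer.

Distances from 3: 0:1, 1:2, 2:1, 4:1, 5:1.
Sum = 1 + 2 + 1 + 1 + 1 = 6.

6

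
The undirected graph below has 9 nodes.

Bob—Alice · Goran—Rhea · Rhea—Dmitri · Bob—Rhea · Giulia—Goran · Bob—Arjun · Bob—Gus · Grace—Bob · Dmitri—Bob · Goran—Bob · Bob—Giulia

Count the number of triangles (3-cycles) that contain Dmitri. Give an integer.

Dmitri's neighbors: Bob and Rhea.
Neighbor pairs that are themselves tied: Dmitri–Bob–Rhea. Each forms one triangle with Dmitri, for 1 in total.

1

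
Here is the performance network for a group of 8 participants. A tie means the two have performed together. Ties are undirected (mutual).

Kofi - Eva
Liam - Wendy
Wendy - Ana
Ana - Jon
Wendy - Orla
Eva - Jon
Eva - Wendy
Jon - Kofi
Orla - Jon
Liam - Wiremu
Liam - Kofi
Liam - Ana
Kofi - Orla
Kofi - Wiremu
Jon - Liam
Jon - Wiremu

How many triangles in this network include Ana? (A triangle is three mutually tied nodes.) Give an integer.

2

Ana's neighbors: Jon, Liam, and Wendy.
Neighbor pairs that are themselves tied: Ana–Jon–Liam; Ana–Liam–Wendy. Each forms one triangle with Ana, for 2 in total.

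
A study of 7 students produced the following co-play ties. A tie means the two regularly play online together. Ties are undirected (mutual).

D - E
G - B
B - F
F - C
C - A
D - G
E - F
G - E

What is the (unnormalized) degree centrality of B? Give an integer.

B is directly tied to F and G. That is 2 neighbors, so the degree of B is 2.

2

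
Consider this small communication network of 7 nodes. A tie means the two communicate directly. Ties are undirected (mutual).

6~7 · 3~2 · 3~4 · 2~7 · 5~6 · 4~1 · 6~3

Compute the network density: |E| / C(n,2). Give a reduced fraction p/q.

1/3

There are 7 edges and 7 nodes, so the maximum possible is C(7,2) = 21.
Density = 7/21 = 1/3.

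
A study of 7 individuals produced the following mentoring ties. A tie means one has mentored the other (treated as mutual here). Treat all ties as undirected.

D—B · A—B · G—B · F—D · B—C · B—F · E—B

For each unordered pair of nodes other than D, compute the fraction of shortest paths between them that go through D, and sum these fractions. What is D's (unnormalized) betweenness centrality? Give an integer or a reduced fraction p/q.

No shortest path between any pair of other nodes passes through D.
Summing the contributions gives betweenness(D) = 0.

0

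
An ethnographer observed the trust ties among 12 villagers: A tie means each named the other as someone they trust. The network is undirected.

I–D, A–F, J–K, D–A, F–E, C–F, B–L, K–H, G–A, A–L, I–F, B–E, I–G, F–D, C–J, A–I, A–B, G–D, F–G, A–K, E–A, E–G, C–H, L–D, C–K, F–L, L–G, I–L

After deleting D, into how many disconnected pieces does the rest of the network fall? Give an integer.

1

D's neighbors (A, F, G, I, and L) remain reachable from one another through other ties, so the rest of the network stays in one piece.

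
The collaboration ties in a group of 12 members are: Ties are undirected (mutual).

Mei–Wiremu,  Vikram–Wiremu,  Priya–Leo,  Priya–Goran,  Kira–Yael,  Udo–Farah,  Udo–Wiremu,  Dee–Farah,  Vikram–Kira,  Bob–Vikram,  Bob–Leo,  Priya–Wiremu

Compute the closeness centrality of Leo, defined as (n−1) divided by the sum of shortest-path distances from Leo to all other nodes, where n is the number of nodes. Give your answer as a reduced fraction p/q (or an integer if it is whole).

11/30

Distances from Leo: Bob:1, Dee:5, Farah:4, Goran:2, Kira:3, Mei:3, Priya:1, Udo:3, Vikram:2, Wiremu:2, Yael:4. Sum = 30.
n = 12, so closeness = 11/30.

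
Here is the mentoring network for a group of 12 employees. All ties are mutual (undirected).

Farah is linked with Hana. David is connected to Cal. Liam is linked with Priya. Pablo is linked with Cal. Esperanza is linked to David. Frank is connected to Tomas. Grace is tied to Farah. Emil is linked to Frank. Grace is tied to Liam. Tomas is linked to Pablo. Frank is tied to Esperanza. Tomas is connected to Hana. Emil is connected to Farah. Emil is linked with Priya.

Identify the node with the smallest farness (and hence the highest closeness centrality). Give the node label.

Farness (sum of distances to all others) for each node — Cal:36, David:34, Emil:23, Esperanza:28, Farah:25, Frank:22, Grace:32, Hana:26, Liam:36, Pablo:30, Priya:30, Tomas:24.
The smallest farness is 22, for Frank, so Frank has the highest closeness.

Frank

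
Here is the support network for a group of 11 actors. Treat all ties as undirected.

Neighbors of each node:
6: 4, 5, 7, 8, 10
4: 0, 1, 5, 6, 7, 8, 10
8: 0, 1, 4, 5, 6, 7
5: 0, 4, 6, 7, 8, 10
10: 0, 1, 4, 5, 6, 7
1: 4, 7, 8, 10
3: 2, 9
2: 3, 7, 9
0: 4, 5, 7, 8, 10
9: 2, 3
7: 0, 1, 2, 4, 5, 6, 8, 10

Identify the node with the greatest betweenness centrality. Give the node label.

7

Unnormalized betweenness of each node: 0:1/6, 1:1/6, 2:16, 3:0, 4:67/60, 5:11/30, 6:1/6, 7:1327/60, 8:19/20, 9:0, 10:19/20.
7 has the largest value, 1327/60, making it the main broker — the node through which the most shortest paths run.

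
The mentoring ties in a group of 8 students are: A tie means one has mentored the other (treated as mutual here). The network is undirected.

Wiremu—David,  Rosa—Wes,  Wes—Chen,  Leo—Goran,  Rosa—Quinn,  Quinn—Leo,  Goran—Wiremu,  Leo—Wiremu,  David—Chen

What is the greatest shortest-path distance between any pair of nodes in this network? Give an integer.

4

Eccentricity of each node (its greatest distance to any other): Chen:3, David:3, Goran:4, Leo:3, Quinn:3, Rosa:3, Wes:4, Wiremu:3.
The maximum eccentricity is 4, realized for instance by the pair Wes–Goran via Wes – Chen – David – Wiremu – Goran. So the diameter is 4.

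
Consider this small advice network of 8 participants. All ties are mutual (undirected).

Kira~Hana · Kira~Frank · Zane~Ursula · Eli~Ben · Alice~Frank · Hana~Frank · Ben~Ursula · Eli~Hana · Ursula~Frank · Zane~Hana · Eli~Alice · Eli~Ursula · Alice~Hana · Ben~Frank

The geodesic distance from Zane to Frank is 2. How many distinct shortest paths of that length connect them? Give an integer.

The shortest distance is 2. The length-2 paths are: Zane–Hana–Frank; Zane–Ursula–Frank.
That gives 2 distinct shortest paths.

2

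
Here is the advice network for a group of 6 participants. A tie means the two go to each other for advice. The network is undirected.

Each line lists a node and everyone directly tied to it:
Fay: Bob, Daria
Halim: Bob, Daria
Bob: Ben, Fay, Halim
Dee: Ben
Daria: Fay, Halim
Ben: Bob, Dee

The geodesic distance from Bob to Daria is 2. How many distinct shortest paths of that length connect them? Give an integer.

2

The shortest distance is 2. The length-2 paths are: Bob–Fay–Daria; Bob–Halim–Daria.
That gives 2 distinct shortest paths.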